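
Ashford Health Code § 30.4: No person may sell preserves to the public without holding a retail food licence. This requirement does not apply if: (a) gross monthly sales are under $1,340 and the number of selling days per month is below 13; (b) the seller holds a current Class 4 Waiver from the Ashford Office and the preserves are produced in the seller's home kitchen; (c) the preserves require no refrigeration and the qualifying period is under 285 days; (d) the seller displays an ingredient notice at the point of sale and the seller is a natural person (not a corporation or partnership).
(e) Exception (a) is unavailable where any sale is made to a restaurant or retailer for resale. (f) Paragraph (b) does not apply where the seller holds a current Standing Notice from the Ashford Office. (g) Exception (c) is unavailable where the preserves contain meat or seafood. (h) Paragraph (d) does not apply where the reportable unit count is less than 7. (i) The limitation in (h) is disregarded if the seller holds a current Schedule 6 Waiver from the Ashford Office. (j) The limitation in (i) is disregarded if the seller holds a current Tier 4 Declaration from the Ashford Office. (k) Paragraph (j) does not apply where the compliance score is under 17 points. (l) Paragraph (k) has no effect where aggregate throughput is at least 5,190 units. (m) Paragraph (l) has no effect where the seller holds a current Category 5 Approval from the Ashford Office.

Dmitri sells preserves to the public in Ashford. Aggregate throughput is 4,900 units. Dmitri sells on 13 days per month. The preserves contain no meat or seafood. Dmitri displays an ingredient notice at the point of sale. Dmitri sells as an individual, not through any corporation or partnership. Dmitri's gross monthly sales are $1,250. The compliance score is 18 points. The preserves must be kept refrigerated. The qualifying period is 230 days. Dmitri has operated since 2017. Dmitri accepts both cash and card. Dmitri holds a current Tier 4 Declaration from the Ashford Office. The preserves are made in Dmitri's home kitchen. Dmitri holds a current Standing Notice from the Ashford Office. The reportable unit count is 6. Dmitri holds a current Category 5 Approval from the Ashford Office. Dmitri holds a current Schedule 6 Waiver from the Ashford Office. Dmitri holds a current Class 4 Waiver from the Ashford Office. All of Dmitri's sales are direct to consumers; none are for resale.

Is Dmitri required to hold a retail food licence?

Yes — Dmitri must hold a retail food licence.

Exception (a) fails — the number of selling days per month is 13, not below 13.
Exception (b)'s conditions are all satisfied: a current Class 4 Waiver is held; the preserves are home-kitchen produced. But applying paragraph (f): (f) applies — a current Standing Notice is held. Exception (b) does not apply.
Exception (c) fails — the preserves require refrigeration.
All of (d)'s requirements are met (an ingredient notice is displayed; the seller is a natural person). Turning to paragraphs (h)–(m): (h) operates against (d): the reportable unit count is 6, less than the 7 limit. (i) would limit (h) — a current Schedule 6 Waiver is held — but (j) sets (i) aside: (j) applies — a current Tier 4 Declaration is held. (k) does not operate here (the compliance score is 18 points, not under 17 points), so (j) stands. (d) is therefore removed.
Every exception is unavailable, so the rule governs.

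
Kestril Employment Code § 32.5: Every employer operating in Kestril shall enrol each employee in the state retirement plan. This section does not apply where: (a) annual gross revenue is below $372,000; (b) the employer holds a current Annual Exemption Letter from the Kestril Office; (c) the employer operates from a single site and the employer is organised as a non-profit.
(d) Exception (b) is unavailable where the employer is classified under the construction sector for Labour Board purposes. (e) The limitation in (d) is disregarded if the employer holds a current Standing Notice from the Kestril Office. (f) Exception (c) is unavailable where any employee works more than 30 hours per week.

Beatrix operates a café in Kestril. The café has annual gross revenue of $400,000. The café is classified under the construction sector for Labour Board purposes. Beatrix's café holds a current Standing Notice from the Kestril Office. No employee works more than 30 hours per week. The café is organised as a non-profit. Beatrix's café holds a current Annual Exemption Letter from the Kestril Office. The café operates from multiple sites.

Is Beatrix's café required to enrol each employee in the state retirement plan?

No — exception (b) applies; Beatrix's café is not required to enrol each employee in the state retirement plan.

Exception (a) fails — annual gross revenue is $400,000, not below $372,000.
Exception (b)'s conditions are all satisfied: a current Annual Exemption Letter is held. As to paragraphs (d)–(e): (d) is engaged (the café is classified under the construction sector), but is itself disapplied by (e): (e) operates against (d): a current Standing Notice is held. Exception (b) stands.
Exception (c) fails — the employer operates from multiple sites.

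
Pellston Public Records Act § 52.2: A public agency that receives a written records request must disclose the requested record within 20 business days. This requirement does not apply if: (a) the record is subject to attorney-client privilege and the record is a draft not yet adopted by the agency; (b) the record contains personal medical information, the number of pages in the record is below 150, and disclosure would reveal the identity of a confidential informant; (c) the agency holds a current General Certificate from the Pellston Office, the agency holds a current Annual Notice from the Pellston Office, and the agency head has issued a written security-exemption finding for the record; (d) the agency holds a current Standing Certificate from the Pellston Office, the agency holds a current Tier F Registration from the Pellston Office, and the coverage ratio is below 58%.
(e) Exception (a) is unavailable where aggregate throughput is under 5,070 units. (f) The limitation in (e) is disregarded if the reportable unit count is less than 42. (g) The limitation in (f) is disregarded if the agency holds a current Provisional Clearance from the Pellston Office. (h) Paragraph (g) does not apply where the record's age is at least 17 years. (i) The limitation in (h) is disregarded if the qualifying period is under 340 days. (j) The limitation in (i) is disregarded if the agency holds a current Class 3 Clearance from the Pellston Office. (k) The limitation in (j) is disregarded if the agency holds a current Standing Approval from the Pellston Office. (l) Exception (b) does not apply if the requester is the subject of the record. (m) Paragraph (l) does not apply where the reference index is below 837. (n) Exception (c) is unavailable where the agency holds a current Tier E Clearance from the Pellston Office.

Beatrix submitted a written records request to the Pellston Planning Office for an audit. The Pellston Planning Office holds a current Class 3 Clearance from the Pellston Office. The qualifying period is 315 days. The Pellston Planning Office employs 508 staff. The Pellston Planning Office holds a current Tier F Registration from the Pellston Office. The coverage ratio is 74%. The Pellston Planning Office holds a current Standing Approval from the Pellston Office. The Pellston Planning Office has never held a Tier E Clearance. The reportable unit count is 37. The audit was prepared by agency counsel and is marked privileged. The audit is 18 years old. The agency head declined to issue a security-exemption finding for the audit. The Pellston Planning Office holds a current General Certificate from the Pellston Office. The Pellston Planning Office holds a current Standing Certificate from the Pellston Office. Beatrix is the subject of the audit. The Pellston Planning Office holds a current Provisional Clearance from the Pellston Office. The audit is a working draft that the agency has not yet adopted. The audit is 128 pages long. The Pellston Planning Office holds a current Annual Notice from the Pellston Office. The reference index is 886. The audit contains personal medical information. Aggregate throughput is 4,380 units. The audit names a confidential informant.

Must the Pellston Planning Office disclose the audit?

Yes — the Pellston Planning Office must disclose the audit.

Exception (a) is satisfied on its face — the audit is privileged; the audit is an unadopted draft. However, paragraphs (e)–(k) must be considered: (e) operates against (a): aggregate throughput is 4,380 units, under the 5,070 units limit. (f) would limit (e) — the reportable unit count is 37, less than the 42 limit — but (g) sets (f) aside: (g) applies — a current Provisional Clearance is held. (h) would limit (g) — the record's age is 18 years, meeting the 17 years threshold — but (i) sets (h) aside: (i) operates — the qualifying period is 315 days, under the 340 days limit. (j) would limit (i) — a current Class 3 Clearance is held — but (k) sets (j) aside: (k) operates against (j): a current Standing Approval is held. So (a) is unavailable.
All of (b)'s requirements are met (the audit contains personal medical information; the number of pages in the record is 128, below the 150 limit; the audit names a confidential informant). But applying paragraphs (l)–(m): (l) operates — Beatrix is the subject of the audit. (m), which would lift (l), does not operate here — the reference index is 886, not below 837. Exception (b) does not apply.
Exception (c) does not apply: the agency head declined to issue a security-exemption finding.
Exception (d) does not apply: the coverage ratio is 74%, not below 58%.
No exception displaces § 52.2.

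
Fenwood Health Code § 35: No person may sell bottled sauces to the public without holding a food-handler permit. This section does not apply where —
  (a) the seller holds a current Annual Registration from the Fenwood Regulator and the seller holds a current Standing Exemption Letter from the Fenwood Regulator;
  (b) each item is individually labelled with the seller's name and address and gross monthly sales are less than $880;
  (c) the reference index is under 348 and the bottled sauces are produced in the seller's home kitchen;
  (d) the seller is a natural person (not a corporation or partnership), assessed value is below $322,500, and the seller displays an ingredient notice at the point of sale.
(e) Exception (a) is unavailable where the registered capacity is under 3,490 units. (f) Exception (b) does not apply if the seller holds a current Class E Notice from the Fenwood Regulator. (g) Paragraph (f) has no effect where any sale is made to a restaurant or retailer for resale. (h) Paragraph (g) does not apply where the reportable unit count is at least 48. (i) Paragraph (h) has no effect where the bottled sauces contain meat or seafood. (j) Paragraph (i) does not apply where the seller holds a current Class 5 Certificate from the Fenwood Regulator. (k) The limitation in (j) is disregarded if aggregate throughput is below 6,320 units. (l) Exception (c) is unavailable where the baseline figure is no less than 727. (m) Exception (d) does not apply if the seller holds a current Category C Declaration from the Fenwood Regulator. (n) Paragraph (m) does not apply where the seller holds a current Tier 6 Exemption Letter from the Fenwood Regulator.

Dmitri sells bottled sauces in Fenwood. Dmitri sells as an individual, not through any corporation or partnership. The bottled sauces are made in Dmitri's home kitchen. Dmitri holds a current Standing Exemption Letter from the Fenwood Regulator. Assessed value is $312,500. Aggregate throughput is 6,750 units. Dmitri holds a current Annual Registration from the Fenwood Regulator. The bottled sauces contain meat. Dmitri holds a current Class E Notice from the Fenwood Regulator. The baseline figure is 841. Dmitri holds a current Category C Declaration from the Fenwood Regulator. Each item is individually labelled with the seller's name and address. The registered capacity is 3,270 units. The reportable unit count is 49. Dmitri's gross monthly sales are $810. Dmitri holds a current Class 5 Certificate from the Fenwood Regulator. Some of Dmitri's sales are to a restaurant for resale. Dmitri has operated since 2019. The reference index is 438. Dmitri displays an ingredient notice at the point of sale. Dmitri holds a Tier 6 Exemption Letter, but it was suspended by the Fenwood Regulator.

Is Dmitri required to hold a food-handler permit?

Yes — Dmitri must hold a food-handler permit.

Exception (a): a current Annual Registration is held; a current Standing Exemption Letter is held — every condition holds. Turning to paragraph (e): (e) is triggered — the registered capacity is 3,270 units, under the 3,490 units limit. (a) is therefore removed.
All of (b)'s requirements are met (items are individually labelled; gross monthly sales are $810, less than the $880 limit). But applying paragraphs (f)–(k): (f) operates against (b): a current Class E Notice is held. (g) applies (some sales are to a restaurant for resale), but is overridden by (h): (h) operates — the reportable unit count is 49, meeting the 48 threshold. (i) operates (the bottled sauces contain meat), but yields to (j): (j) applies — a current Class 5 Certificate is held. (k) does not operate here (aggregate throughput is 6,750 units, not below 6,320 units), so (j) stands. So (b) is unavailable.
Exception (c) fails — the reference index is 438, not under 348.
Exception (d): the seller is a natural person; assessed value is $312,500, below the $322,500 limit; an ingredient notice is displayed — every condition holds. But applying paragraphs (m)–(n): (m) operates against (d): a current Category C Declaration is held. (n) is not engaged (there is no Tier 6 Exemption Letter in force), so (m) stands. So (d) is unavailable.
No exception is made out. Dmitri falls within the general rule.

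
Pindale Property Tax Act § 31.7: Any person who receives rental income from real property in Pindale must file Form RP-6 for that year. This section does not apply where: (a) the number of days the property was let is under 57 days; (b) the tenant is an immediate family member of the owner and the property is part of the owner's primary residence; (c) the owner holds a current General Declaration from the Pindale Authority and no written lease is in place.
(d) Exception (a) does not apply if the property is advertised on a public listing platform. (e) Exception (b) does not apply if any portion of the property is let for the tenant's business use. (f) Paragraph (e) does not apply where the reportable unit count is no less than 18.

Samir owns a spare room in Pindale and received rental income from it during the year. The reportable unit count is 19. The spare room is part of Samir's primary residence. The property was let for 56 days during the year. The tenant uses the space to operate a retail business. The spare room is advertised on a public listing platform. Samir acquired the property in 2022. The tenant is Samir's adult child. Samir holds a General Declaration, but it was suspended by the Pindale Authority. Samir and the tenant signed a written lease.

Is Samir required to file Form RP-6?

No — exception (b) applies; Samir is not required to file Form RP-6.

Exception (a) is satisfied on its face — the number of days the property was let is 56 days, under the 57 days limit. However, paragraph (d) must be considered: (d) operates against (a): the property is publicly advertised. So (a) is unavailable.
Exception (b): the tenant is an immediate family member; the spare room is part of the primary residence — every condition holds. As to paragraphs (e)–(f): (e) would limit (b) — the space is let for business use — but (f) sets (e) aside: (f) operates against (e): the reportable unit count is 19, meeting the 18 threshold. Exception (b) stands.
Exception (c) requires that the owner holds a current General Declaration from the Pindale Authority; but the General Declaration is not current, so (c) is unavailable.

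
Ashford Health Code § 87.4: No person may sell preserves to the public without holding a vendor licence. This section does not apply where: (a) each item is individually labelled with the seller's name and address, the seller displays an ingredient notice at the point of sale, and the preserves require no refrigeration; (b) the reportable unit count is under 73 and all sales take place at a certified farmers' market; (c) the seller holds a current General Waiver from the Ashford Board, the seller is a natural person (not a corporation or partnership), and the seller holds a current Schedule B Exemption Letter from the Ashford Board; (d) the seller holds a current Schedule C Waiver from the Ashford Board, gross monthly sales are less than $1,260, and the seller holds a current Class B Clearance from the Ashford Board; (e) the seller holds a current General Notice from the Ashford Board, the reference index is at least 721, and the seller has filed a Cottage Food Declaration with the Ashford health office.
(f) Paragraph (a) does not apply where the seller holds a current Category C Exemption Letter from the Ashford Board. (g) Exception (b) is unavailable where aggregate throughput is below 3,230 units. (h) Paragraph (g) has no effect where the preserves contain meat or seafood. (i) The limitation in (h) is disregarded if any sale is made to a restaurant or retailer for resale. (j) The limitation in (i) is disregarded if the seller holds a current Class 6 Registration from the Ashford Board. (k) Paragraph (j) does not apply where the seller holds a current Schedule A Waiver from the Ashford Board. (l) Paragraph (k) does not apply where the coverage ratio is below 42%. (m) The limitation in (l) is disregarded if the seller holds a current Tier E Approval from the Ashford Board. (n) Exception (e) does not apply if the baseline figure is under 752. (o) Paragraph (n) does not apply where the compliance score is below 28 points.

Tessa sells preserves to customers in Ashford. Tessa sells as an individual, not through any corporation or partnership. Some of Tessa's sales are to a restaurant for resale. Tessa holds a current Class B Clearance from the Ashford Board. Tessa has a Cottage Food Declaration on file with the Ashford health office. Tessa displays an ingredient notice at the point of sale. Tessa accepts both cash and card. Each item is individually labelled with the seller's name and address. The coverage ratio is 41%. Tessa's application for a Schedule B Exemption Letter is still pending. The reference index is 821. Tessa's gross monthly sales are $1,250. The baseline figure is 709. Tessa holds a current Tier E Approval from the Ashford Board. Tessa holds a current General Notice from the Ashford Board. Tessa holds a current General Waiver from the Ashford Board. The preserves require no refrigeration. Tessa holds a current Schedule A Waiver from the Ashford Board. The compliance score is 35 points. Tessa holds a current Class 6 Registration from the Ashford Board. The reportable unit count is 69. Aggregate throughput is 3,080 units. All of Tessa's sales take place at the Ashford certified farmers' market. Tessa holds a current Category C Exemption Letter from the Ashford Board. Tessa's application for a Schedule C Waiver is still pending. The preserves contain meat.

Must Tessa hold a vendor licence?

All of (a)'s requirements are met (items are individually labelled; an ingredient notice is displayed; the preserves are shelf-stable). However, paragraph (f) must be considered: (f) operates against (a): a current Category C Exemption Letter is held. Exception (a) does not apply.
Exception (b)'s conditions are all satisfied: the reportable unit count is 69, under the 73 limit; all sales are at a certified farmers' market. But applying paragraphs (g)–(m): (g) operates against (b): aggregate throughput is 3,080 units, below the 3,230 units limit. (h) is engaged (the preserves contain meat), but yields to (i): (i) operates against (h): some sales are to a restaurant for resale. (j) is triggered (a current Class 6 Registration is held), but yields to (k): (k) operates against (j): a current Schedule A Waiver is held. (l) would limit (k) — the coverage ratio is 41%, below the 42% limit — but (m) sets (l) aside: (m) is triggered — a current Tier E Approval is held. Exception (b) does not apply.
Exception (c) does not apply: the Schedule B Exemption Letter is not current.
Exception (d) fails — the Schedule C Waiver is not current.
Exception (e) is satisfied on its face — a current General Notice is held; the reference index is 821, meeting the 721 threshold; a Cottage Food Declaration is on file. But applying paragraphs (n)–(o): (n) operates against (e): the baseline figure is 709, under the 752 limit. (o), which would lift (n), does not operate here — the compliance score is 35 points, not below 28 points. Exception (e) does not apply.
None of the exceptions is available; § 87.4 applies in full.

Yes — Tessa must hold a vendor licence.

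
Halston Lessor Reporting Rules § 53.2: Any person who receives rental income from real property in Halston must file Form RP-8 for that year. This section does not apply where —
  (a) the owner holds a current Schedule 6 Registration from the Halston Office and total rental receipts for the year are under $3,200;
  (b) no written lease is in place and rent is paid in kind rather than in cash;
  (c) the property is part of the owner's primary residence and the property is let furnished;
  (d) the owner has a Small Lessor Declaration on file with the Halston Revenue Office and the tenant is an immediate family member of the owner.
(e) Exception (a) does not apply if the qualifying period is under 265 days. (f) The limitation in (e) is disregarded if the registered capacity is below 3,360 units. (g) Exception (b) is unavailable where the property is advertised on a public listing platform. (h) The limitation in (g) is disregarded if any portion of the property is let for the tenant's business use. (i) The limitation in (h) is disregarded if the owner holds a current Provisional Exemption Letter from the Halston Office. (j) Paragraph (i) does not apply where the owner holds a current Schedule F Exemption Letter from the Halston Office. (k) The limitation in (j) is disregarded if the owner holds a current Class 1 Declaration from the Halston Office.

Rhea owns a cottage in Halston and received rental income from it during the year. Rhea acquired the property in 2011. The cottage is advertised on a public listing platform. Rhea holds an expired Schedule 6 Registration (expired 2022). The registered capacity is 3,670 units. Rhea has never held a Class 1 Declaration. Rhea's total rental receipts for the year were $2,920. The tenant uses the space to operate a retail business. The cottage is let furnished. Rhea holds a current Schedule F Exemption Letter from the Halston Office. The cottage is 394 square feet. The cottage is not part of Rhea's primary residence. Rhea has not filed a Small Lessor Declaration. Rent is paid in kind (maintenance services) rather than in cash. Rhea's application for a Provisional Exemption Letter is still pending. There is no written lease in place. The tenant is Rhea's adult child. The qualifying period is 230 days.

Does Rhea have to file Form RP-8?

No — exception (b) applies; Rhea is not required to file Form RP-8.

Exception (a) requires that the owner holds a current Schedule 6 Registration from the Halston Office; but there is no Schedule 6 Registration in force, so (a) is unavailable.
Exception (b): there is no written lease; rent is paid in kind — every condition holds. As to paragraphs (g)–(k): (g) is engaged (the property is publicly advertised), but yields to (h): (h) is engaged — the space is let for business use. (i) is not engaged (the Provisional Exemption Letter is not current), so (h) stands. So (b) applies.
Exception (c) does not apply: the cottage is not part of the primary residence.
Exception (d) requires that the owner has a Small Lessor Declaration on file with the Halston Revenue Office; but no Small Lessor Declaration is on file, so (d) is unavailable.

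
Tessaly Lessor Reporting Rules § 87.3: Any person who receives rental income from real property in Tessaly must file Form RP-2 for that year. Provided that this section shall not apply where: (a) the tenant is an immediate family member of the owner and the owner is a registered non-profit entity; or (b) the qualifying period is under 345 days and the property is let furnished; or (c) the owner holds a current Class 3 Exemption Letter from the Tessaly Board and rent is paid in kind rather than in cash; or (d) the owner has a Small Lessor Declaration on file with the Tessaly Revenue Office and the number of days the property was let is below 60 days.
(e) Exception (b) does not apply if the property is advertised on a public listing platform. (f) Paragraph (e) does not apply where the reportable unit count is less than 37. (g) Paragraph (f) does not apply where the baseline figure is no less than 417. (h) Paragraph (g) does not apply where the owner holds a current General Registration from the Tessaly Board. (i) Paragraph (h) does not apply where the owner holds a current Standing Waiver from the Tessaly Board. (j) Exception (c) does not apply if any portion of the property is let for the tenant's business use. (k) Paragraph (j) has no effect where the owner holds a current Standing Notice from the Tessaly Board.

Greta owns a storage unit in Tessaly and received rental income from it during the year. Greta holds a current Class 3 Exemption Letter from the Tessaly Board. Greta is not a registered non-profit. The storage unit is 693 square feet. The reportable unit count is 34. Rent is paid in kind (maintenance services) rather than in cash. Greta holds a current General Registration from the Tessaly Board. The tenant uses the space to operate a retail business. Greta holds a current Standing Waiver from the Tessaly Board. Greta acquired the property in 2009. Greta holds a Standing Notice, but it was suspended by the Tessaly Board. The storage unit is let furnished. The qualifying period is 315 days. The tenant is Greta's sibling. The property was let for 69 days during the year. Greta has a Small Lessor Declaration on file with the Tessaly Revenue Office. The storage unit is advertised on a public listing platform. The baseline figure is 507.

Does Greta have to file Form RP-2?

Yes — Greta must file Form RP-2.

Exception (a) does not apply: Greta is not a registered non-profit.
Exception (b): the qualifying period is 315 days, under the 345 days limit; the property is let furnished — every condition holds. Turning to paragraphs (e)–(i): (e) is engaged — the property is publicly advertised. (f) is engaged (the reportable unit count is 34, less than the 37 limit), but is displaced by (g): (g) operates against (f): the baseline figure is 507, meeting the 417 threshold. (h) would limit (g) — a current General Registration is held — but (i) sets (h) aside: (i) applies — a current Standing Waiver is held. Exception (b) does not apply.
Exception (c) is satisfied on its face — a current Class 3 Exemption Letter is held; rent is paid in kind. Turning to paragraphs (j)–(k): (j) applies — the space is let for business use. (k), which would lift (j), is inapplicable — there is no Standing Notice in force. (c) is therefore removed.
Exception (d) fails — the number of days the property was let is 69 days, not below 60 days.
Every exception is unavailable, so the rule governs.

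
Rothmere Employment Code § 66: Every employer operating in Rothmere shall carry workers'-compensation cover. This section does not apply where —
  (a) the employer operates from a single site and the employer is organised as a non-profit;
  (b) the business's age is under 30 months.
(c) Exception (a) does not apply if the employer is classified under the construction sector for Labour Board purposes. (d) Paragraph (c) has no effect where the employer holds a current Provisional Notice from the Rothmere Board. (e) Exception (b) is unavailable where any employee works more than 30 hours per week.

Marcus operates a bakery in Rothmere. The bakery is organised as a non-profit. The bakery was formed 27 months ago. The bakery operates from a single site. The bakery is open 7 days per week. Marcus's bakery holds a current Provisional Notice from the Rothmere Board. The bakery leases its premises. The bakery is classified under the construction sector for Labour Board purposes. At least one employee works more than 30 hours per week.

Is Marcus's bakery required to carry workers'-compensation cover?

All of (a)'s requirements are met (the employer operates from a single site; the employer is a non-profit). Considering the limiting provisions: (c) applies (the bakery is classified under the construction sector), but is displaced by (d): (d) is triggered — a current Provisional Notice is held. Exception (a) stands.
Exception (b)'s conditions are all satisfied: the business's age is 27 months, under the 30 months limit. However, paragraph (e) must be considered: (e) operates — at least one employee exceeds 30 hours/week. So (b) is unavailable.

No — exception (a) applies; Marcus's bakery is not required to carry workers'-compensation cover.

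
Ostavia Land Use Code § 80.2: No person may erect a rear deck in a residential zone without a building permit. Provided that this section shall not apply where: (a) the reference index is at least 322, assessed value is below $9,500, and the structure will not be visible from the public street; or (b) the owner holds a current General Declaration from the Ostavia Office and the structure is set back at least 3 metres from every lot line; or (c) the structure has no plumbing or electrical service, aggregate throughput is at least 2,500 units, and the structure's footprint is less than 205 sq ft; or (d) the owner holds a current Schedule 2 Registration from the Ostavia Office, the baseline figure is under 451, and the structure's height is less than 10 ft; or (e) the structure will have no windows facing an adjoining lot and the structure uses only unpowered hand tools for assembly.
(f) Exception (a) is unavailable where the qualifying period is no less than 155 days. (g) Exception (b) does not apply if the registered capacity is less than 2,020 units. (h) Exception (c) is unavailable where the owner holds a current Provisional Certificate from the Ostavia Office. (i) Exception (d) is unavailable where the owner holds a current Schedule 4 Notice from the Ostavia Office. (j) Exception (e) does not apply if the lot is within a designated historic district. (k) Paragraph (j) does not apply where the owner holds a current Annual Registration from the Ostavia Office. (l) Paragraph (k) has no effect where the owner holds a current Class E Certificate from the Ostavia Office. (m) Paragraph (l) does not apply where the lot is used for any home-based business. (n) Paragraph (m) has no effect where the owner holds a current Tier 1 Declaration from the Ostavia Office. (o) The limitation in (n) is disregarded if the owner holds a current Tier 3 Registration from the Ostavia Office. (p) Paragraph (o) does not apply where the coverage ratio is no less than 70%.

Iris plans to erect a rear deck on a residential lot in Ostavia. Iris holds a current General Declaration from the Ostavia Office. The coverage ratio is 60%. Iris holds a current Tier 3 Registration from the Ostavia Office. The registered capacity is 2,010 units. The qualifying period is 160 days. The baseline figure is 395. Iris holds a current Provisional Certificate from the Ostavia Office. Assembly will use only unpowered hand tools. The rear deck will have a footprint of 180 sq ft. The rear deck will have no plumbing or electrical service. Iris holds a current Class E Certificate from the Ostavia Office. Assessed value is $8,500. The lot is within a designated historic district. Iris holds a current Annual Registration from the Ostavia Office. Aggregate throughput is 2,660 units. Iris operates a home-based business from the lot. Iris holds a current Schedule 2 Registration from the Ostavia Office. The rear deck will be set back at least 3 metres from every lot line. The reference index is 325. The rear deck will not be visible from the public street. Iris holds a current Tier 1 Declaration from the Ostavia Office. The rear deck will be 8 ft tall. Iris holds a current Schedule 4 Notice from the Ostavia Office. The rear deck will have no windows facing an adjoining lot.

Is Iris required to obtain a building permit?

No — exception (e) applies; Iris does not need a building permit.

Exception (a)'s conditions are all satisfied: the reference index is 325, meeting the 322 threshold; assessed value is $8,500, below the $9,500 limit; the structure will not be visible from the street. But: (f) operates against (a): the qualifying period is 160 days, meeting the 155 days threshold. (a) is therefore removed.
Exception (b)'s conditions are all satisfied: a current General Declaration is held; the setback is at least 3 m on every side. However, paragraph (g) must be considered: (g) applies — the registered capacity is 2,010 units, less than the 2,020 units limit. (b) is therefore removed.
Exception (c)'s conditions are all satisfied: there is no plumbing or electrical service; aggregate throughput is 2,660 units, meeting the 2,500 units threshold; the structure's footprint is 180 sq ft, less than the 205 sq ft limit. But: (h) operates — a current Provisional Certificate is held. Exception (c) does not apply.
Exception (d): a current Schedule 2 Registration is held; the baseline figure is 395, under the 451 limit; the structure's height is 8 ft, less than the 10 ft limit — every condition holds. Turning to paragraph (i): (i) is engaged — a current Schedule 4 Notice is held. Exception (d) does not apply.
Exception (e) is satisfied on its face — no windows face an adjoining lot; assembly uses only hand tools. Considering the limiting provisions: (j) would limit (e) — the lot is in a historic district — but (k) sets (j) aside: (k) is engaged — a current Annual Registration is held. (l) would limit (k) — a current Class E Certificate is held — but (m) sets (l) aside: (m) operates against (l): a home-based business operates on the lot. (n) would limit (m) — a current Tier 1 Declaration is held — but (o) sets (n) aside: (o) is engaged — a current Tier 3 Registration is held. (p), which would lift (o), is not triggered — the coverage ratio is 60%, short of 70%. (e) remains available.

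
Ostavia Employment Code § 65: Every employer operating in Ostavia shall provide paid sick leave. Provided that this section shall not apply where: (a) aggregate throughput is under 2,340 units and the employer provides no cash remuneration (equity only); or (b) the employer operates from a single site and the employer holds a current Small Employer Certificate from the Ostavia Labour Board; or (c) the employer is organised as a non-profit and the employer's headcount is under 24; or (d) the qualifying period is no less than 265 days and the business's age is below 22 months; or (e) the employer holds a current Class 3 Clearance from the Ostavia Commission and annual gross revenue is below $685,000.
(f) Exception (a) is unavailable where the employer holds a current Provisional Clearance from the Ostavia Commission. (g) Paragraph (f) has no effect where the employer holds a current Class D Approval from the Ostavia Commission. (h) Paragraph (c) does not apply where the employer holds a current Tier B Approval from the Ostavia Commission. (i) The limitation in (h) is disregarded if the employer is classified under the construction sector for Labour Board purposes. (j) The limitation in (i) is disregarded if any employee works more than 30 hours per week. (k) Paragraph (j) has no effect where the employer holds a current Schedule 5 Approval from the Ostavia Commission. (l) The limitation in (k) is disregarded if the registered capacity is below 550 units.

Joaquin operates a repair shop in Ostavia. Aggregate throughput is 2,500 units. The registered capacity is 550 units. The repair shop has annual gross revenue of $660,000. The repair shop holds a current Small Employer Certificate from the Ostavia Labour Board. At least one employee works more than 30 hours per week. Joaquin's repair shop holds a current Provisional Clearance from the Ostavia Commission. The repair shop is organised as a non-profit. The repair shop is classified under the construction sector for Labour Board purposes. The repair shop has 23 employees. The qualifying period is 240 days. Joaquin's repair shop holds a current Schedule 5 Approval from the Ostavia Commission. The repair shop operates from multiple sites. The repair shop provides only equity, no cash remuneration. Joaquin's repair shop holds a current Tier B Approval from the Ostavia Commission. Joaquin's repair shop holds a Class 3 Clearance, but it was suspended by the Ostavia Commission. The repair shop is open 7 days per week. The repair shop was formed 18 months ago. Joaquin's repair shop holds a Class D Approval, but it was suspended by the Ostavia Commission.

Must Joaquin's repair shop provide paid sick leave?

Exception (a) requires that aggregate throughput is under 2,340 units; but aggregate throughput is 2,500 units, not under 2,340 units, so (a) is unavailable.
Exception (b) does not apply: the employer operates from multiple sites.
Exception (c): the employer is a non-profit; the employer's headcount is 23, under the 24 limit — every condition holds. Applying paragraphs (h)–(l): (h) would limit (c) — a current Tier B Approval is held — but (i) sets (h) aside: (i) applies — the repair shop is classified under the construction sector. (j) operates (at least one employee exceeds 30 hours/week), but is displaced by (k): (k) operates against (j): a current Schedule 5 Approval is held. (l), which would lift (k), does not operate here — the registered capacity is 550 units, not below 550 units. So (c) applies.
Exception (d) does not apply: the qualifying period is 240 days, short of 265 days.
Exception (e) does not apply: no current Class 3 Clearance is held.

No — exception (c) applies; Joaquin's repair shop is not required to provide paid sick leave.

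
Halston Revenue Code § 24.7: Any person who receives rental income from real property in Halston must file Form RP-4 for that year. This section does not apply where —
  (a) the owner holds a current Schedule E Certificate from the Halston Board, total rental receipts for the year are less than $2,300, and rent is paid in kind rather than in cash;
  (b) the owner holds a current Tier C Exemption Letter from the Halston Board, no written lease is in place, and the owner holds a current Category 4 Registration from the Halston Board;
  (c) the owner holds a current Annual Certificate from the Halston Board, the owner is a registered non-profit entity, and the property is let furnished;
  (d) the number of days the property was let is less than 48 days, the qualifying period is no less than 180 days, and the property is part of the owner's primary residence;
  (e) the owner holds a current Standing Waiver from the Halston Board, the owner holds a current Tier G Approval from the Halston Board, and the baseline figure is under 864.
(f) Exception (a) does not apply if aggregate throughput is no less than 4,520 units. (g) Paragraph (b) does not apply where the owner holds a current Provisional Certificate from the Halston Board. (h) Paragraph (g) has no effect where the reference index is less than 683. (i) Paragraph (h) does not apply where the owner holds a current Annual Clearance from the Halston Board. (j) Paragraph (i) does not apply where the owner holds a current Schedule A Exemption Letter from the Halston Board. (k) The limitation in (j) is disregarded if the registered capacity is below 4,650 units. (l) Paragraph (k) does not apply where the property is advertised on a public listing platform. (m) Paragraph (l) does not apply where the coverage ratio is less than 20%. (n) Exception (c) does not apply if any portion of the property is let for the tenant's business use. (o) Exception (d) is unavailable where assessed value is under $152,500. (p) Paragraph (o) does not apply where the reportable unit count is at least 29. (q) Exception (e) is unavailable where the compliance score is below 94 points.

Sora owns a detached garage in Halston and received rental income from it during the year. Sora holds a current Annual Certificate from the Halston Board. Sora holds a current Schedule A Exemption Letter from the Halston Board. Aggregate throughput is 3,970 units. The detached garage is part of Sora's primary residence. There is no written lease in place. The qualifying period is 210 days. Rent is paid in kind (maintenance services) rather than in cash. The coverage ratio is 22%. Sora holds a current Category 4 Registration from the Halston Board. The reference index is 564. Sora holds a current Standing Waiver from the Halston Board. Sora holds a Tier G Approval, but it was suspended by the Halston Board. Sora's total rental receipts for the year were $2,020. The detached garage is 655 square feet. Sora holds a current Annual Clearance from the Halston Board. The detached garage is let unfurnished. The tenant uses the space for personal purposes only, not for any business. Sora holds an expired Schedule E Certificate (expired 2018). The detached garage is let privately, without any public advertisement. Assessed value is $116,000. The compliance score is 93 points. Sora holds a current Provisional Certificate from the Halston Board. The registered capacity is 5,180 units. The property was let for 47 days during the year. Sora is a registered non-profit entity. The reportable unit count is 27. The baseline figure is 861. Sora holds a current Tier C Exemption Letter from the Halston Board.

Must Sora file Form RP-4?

No — exception (b) applies; Sora is not required to file Form RP-4.

Exception (a) requires that the owner holds a current Schedule E Certificate from the Halston Board; but there is no Schedule E Certificate in force, so (a) is unavailable.
Exception (b): a current Tier C Exemption Letter is held; there is no written lease; a current Category 4 Registration is held — every condition holds. As to paragraphs (g)–(m): (g) is engaged (a current Provisional Certificate is held), but is set aside by (h): (h) operates — the reference index is 564, less than the 683 limit. (i) would limit (h) — a current Annual Clearance is held — but (j) sets (i) aside: (j) is triggered — a current Schedule A Exemption Letter is held. (k), which would lift (j), is not triggered — the registered capacity is 5,180 units, not below 4,650 units. Exception (b) stands.
Exception (c) does not apply: the property is let unfurnished.
Exception (d) is satisfied on its face — the number of days the property was let is 47 days, less than the 48 days limit; the qualifying period is 210 days, meeting the 180 days threshold; the detached garage is part of the primary residence. But applying paragraphs (o)–(p): (o) operates against (d): assessed value is $116,000, under the $152,500 limit. (p) is not engaged (the reportable unit count is 27, short of 29), so (o) stands. (d) is therefore removed.
Exception (e) does not apply: no current Tier G Approval is held.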